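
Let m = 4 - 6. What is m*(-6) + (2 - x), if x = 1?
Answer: 13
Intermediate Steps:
m = -2
m*(-6) + (2 - x) = -2*(-6) + (2 - 1*1) = 12 + (2 - 1) = 12 + 1 = 13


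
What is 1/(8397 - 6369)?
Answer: 1/2028 ≈ 0.00049310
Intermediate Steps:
1/(8397 - 6369) = 1/2028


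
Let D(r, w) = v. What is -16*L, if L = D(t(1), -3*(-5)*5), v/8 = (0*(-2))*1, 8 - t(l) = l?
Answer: 0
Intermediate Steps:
t(l) = 8 - l
v = 0 (v = 8*((0*(-2))*1) = 8*(0*1) = 8*0 = 0)
D(r, w) = 0
L = 0
-16*L = -16*0 = 0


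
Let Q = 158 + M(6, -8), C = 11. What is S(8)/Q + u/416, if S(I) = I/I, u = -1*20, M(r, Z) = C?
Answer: -57/1352 ≈ -0.042160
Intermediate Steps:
M(r, Z) = 11
u = -20
S(I) = 1
Q = 169 (Q = 158 + 11 = 169)
S(8)/Q + u/416 = 1/169 - 20/416 = 1*(1/169) - 20*1/416 = 1/169 - 5/104 = -57/1352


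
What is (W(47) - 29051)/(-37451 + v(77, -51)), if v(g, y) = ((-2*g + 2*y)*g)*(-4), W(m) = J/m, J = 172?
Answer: -455075/648553 ≈ -0.70168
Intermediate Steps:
W(m) = 172/m
v(g, y) = -4*g*(-2*g + 2*y) (v(g, y) = (g*(-2*g + 2*y))*(-4) = -4*g*(-2*g + 2*y))
(W(47) - 29051)/(-37451 + v(77, -51)) = (172/47 - 29051)/(-37451 + 8*77*(77 - 1*(-51))) = (172*(1/47) - 29051)/(-37451 + 8*77*(77 + 51)) = (172/47 - 29051)/(-37451 + 8*77*128) = -1365225/(47*(-37451 + 78848)) = -1365225/47/41397 = -1365225/47*1/41397 = -455075/648553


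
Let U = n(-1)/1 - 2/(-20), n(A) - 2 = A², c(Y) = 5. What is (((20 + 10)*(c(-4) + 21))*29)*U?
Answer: 70122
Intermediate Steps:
n(A) = 2 + A²
U = 31/10 (U = (2 + (-1)²)/1 - 2/(-20) = (2 + 1)*1 - 2*(-1/20) = 3*1 + ⅒ = 3 + ⅒ = 31/10 ≈ 3.1000)
(((20 + 10)*(c(-4) + 21))*29)*U = (((20 + 10)*(5 + 21))*29)*(31/10) = ((30*26)*29)*(31/10) = (780*29)*(31/10) = 22620*(31/10) = 70122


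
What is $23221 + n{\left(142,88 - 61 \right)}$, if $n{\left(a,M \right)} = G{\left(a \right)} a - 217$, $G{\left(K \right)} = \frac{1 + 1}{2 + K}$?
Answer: $\frac{828215}{36} \approx 23006.0$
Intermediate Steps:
$G{\left(K \right)} = \frac{2}{2 + K}$
$n{\left(a,M \right)} = -217 + \frac{2 a}{2 + a}$ ($n{\left(a,M \right)} = \frac{2}{2 + a} a - 217 = \frac{2 a}{2 + a} - 217 = -217 + \frac{2 a}{2 + a}$)
$23221 + n{\left(142,88 - 61 \right)} = 23221 + \frac{-434 - 30530}{2 + 142} = 23221 + \frac{-434 - 30530}{144} = 23221 + \frac{1}{144} \left(-30964\right) = 23221 - \frac{7741}{36} = \frac{828215}{36}$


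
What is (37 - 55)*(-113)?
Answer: 2034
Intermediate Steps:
(37 - 55)*(-113) = -18*(-113) = 2034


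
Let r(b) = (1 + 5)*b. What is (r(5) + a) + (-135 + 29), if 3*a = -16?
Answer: -244/3 ≈ -81.333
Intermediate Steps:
a = -16/3 (a = (⅓)*(-16) = -16/3 ≈ -5.3333)
r(b) = 6*b
(r(5) + a) + (-135 + 29) = (6*5 - 16/3) + (-135 + 29) = (30 - 16/3) - 106 = 74/3 - 106 = -244/3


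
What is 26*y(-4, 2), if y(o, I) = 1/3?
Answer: 26/3 ≈ 8.6667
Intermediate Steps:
y(o, I) = ⅓
26*y(-4, 2) = 26*(⅓) = 26/3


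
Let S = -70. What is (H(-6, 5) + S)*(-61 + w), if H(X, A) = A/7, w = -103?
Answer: 79540/7 ≈ 11363.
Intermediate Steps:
H(X, A) = A/7 (H(X, A) = A*(1/7) = A/7)
(H(-6, 5) + S)*(-61 + w) = ((1/7)*5 - 70)*(-61 - 103) = (5/7 - 70)*(-164) = -485/7*(-164) = 79540/7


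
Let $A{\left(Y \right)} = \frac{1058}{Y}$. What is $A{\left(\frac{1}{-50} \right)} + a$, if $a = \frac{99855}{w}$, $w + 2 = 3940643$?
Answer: $- \frac{23162201005}{437849} \approx -52900.0$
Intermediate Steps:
$w = 3940641$ ($w = -2 + 3940643 = 3940641$)
$a = \frac{11095}{437849}$ ($a = \frac{99855}{3940641} = 99855 \cdot \frac{1}{3940641} = \frac{11095}{437849} \approx 0.02534$)
$A{\left(\frac{1}{-50} \right)} + a = \frac{1058}{\frac{1}{-50}} + \frac{11095}{437849} = \frac{1058}{- \frac{1}{50}} + \frac{11095}{437849} = 1058 \left(-50\right) + \frac{11095}{437849} = -52900 + \frac{11095}{437849} = - \frac{23162201005}{437849}$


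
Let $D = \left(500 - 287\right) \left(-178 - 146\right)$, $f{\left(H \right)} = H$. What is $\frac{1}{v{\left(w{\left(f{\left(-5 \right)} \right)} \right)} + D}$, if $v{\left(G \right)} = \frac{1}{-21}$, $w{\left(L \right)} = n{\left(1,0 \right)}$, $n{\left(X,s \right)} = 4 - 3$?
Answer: $- \frac{21}{1449253} \approx -1.449 \cdot 10^{-5}$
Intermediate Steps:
$n{\left(X,s \right)} = 1$
$w{\left(L \right)} = 1$
$v{\left(G \right)} = - \frac{1}{21}$
$D = -69012$ ($D = 213 \left(-324\right) = -69012$)
$\frac{1}{v{\left(w{\left(f{\left(-5 \right)} \right)} \right)} + D} = \frac{1}{- \frac{1}{21} - 69012} = \frac{1}{- \frac{1449253}{21}} = - \frac{21}{1449253}$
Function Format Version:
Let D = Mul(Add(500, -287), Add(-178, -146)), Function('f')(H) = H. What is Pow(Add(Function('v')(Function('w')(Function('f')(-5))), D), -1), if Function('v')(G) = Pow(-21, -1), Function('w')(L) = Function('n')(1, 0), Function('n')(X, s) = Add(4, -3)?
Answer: Rational(-21, 1449253) ≈ -1.4490e-5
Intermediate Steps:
Function('n')(X, s) = 1
Function('w')(L) = 1
Function('v')(G) = Rational(-1, 21)
D = -69012 (D = Mul(213, -324) = -69012)
Pow(Add(Function('v')(Function('w')(Function('f')(-5))), D), -1) = Pow(Add(Rational(-1, 21), -69012), -1) = Pow(Rational(-1449253, 21), -1) = Rational(-21, 1449253)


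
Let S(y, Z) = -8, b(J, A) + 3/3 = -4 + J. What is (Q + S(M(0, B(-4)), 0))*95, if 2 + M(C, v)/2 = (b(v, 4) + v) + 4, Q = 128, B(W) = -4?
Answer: 11400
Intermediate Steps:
b(J, A) = -5 + J (b(J, A) = -1 + (-4 + J) = -5 + J)
M(C, v) = -6 + 4*v (M(C, v) = -4 + 2*(((-5 + v) + v) + 4) = -4 + 2*((-5 + 2*v) + 4) = -4 + 2*(-1 + 2*v) = -4 + (-2 + 4*v) = -6 + 4*v)
(Q + S(M(0, B(-4)), 0))*95 = (128 - 8)*95 = 120*95 = 11400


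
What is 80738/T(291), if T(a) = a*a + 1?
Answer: 40369/42341 ≈ 0.95343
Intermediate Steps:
T(a) = 1 + a**2 (T(a) = a**2 + 1 = 1 + a**2)
80738/T(291) = 80738/(1 + 291**2) = 80738/(1 + 84681) = 80738/84682 = 80738*(1/84682) = 40369/42341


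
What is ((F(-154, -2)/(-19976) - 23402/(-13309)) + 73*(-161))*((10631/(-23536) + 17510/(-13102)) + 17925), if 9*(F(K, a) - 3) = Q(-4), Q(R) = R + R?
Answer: -77702737237920336210696769/368923838513510016 ≈ -2.1062e+8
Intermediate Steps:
Q(R) = 2*R
F(K, a) = 19/9 (F(K, a) = 3 + (2*(-4))/9 = 3 + (⅑)*(-8) = 3 - 8/9 = 19/9)
((F(-154, -2)/(-19976) - 23402/(-13309)) + 73*(-161))*((10631/(-23536) + 17510/(-13102)) + 17925) = (((19/9)/(-19976) - 23402/(-13309)) + 73*(-161))*((10631/(-23536) + 17510/(-13102)) + 17925) = (((19/9)*(-1/19976) - 23402*(-1/13309)) - 11753)*((10631*(-1/23536) + 17510*(-1/13102)) + 17925) = ((-19/179784 + 23402/13309) - 11753)*((-10631/23536 - 8755/6551) + 17925) = (4207052297/2392745256 - 11753)*(-275701361/154184336 + 17925) = -28117727941471/2392745256*2763478521439/154184336 = -77702737237920336210696769/368923838513510016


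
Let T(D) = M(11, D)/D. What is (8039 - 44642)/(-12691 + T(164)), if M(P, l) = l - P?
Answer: 6002892/2081171 ≈ 2.8844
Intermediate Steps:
T(D) = (-11 + D)/D (T(D) = (D - 1*11)/D = (D - 11)/D = (-11 + D)/D)
(8039 - 44642)/(-12691 + T(164)) = (8039 - 44642)/(-12691 + (-11 + 164)/164) = -36603/(-12691 + (1/164)*153) = -36603/(-12691 + 153/164) = -36603/(-2081171/164) = -36603*(-164/2081171) = 6002892/2081171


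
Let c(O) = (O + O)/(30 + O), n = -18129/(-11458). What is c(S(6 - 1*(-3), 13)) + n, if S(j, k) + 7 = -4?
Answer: 92375/217702 ≈ 0.42432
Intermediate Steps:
S(j, k) = -11 (S(j, k) = -7 - 4 = -11)
n = 18129/11458 (n = -18129*(-1/11458) = 18129/11458 ≈ 1.5822)
c(O) = 2*O/(30 + O) (c(O) = (2*O)/(30 + O) = 2*O/(30 + O))
c(S(6 - 1*(-3), 13)) + n = 2*(-11)/(30 - 11) + 18129/11458 = 2*(-11)/19 + 18129/11458 = 2*(-11)*(1/19) + 18129/11458 = -22/19 + 18129/11458 = 92375/217702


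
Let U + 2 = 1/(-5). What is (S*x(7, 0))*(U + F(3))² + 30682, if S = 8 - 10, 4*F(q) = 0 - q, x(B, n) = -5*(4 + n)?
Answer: 310301/10 ≈ 31030.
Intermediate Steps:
x(B, n) = -20 - 5*n
U = -11/5 (U = -2 + 1/(-5) = -2 - ⅕ = -11/5 ≈ -2.2000)
F(q) = -q/4 (F(q) = (0 - q)/4 = (-q)/4 = -q/4)
S = -2
(S*x(7, 0))*(U + F(3))² + 30682 = (-2*(-20 - 5*0))*(-11/5 - ¼*3)² + 30682 = (-2*(-20 + 0))*(-11/5 - ¾)² + 30682 = (-2*(-20))*(-59/20)² + 30682 = 40*(3481/400) + 30682 = 3481/10 + 30682 = 310301/10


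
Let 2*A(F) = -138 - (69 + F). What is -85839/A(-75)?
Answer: 28613/22 ≈ 1300.6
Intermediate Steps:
A(F) = -207/2 - F/2 (A(F) = (-138 - (69 + F))/2 = (-138 + (-69 - F))/2 = (-207 - F)/2 = -207/2 - F/2)
-85839/A(-75) = -85839/(-207/2 - 1/2*(-75)) = -85839/(-207/2 + 75/2) = -85839/(-66) = -85839*(-1/66) = 28613/22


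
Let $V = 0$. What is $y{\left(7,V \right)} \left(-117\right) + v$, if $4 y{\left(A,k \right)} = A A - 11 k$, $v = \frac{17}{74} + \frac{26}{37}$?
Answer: $- \frac{211983}{148} \approx -1432.3$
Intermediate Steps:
$v = \frac{69}{74}$ ($v = 17 \cdot \frac{1}{74} + 26 \cdot \frac{1}{37} = \frac{17}{74} + \frac{26}{37} = \frac{69}{74} \approx 0.93243$)
$y{\left(A,k \right)} = - \frac{11 k}{4} + \frac{A^{2}}{4}$ ($y{\left(A,k \right)} = \frac{A A - 11 k}{4} = \frac{A^{2} - 11 k}{4} = - \frac{11 k}{4} + \frac{A^{2}}{4}$)
$y{\left(7,V \right)} \left(-117\right) + v = \left(\left(- \frac{11}{4}\right) 0 + \frac{7^{2}}{4}\right) \left(-117\right) + \frac{69}{74} = \left(0 + \frac{1}{4} \cdot 49\right) \left(-117\right) + \frac{69}{74} = \left(0 + \frac{49}{4}\right) \left(-117\right) + \frac{69}{74} = \frac{49}{4} \left(-117\right) + \frac{69}{74} = - \frac{5733}{4} + \frac{69}{74} = - \frac{211983}{148}$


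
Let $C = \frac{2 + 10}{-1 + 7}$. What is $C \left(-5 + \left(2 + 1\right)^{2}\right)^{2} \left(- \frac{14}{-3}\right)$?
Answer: $\frac{448}{3} \approx 149.33$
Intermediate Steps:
$C = 2$ ($C = \frac{12}{6} = 12 \cdot \frac{1}{6} = 2$)
$C \left(-5 + \left(2 + 1\right)^{2}\right)^{2} \left(- \frac{14}{-3}\right) = 2 \left(-5 + \left(2 + 1\right)^{2}\right)^{2} \left(- \frac{14}{-3}\right) = 2 \left(-5 + 3^{2}\right)^{2} \left(\left(-14\right) \left(- \frac{1}{3}\right)\right) = 2 \left(-5 + 9\right)^{2} \cdot \frac{14}{3} = 2 \cdot 4^{2} \cdot \frac{14}{3} = 2 \cdot 16 \cdot \frac{14}{3} = 32 \cdot \frac{14}{3} = \frac{448}{3}$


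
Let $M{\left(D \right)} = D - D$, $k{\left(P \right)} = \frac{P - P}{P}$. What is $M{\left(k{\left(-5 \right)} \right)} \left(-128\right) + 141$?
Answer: $141$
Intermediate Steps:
$k{\left(P \right)} = 0$ ($k{\left(P \right)} = \frac{0}{P} = 0$)
$M{\left(D \right)} = 0$
$M{\left(k{\left(-5 \right)} \right)} \left(-128\right) + 141 = 0 \left(-128\right) + 141 = 0 + 141 = 141$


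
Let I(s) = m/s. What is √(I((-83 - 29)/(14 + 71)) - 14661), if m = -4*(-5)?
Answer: I*√2876531/14 ≈ 121.15*I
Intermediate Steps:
m = 20
I(s) = 20/s
√(I((-83 - 29)/(14 + 71)) - 14661) = √(20/(((-83 - 29)/(14 + 71))) - 14661) = √(20/((-112/85)) - 14661) = √(20/((-112*1/85)) - 14661) = √(20/(-112/85) - 14661) = √(20*(-85/112) - 14661) = √(-425/28 - 14661) = √(-410933/28) = I*√2876531/14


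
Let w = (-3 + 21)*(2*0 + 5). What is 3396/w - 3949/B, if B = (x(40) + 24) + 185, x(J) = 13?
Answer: 22139/1110 ≈ 19.945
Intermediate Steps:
B = 222 (B = (13 + 24) + 185 = 37 + 185 = 222)
w = 90 (w = 18*(0 + 5) = 18*5 = 90)
3396/w - 3949/B = 3396/90 - 3949/222 = 3396*(1/90) - 3949*1/222 = 566/15 - 3949/222 = 22139/1110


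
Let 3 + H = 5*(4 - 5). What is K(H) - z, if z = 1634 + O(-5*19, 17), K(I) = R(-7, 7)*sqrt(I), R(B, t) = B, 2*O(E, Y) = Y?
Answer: -3285/2 - 14*I*sqrt(2) ≈ -1642.5 - 19.799*I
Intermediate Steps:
O(E, Y) = Y/2
H = -8 (H = -3 + 5*(4 - 5) = -3 + 5*(-1) = -3 - 5 = -8)
K(I) = -7*sqrt(I)
z = 3285/2 (z = 1634 + (1/2)*17 = 1634 + 17/2 = 3285/2 ≈ 1642.5)
K(H) - z = -14*I*sqrt(2) - 1*3285/2 = -14*I*sqrt(2) - 3285/2 = -3285/2 - 14*I*sqrt(2)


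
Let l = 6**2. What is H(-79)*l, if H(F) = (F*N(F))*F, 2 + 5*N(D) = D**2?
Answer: 1401753564/5 ≈ 2.8035e+8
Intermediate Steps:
N(D) = -2/5 + D**2/5
l = 36
H(F) = F**2*(-2/5 + F**2/5) (H(F) = (F*(-2/5 + F**2/5))*F = F**2*(-2/5 + F**2/5))
H(-79)*l = ((1/5)*(-79)**2*(-2 + (-79)**2))*36 = ((1/5)*6241*(-2 + 6241))*36 = ((1/5)*6241*6239)*36 = (38937599/5)*36 = 1401753564/5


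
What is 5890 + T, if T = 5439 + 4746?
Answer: 16075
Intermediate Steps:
T = 10185
5890 + T = 5890 + 10185 = 16075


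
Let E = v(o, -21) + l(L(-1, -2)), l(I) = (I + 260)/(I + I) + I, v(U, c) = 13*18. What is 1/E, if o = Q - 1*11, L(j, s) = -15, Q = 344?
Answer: 6/1265 ≈ 0.0047431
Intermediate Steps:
o = 333 (o = 344 - 1*11 = 344 - 11 = 333)
v(U, c) = 234
l(I) = I + (260 + I)/(2*I) (l(I) = (260 + I)/((2*I)) + I = (260 + I)*(1/(2*I)) + I = (260 + I)/(2*I) + I = I + (260 + I)/(2*I))
E = 1265/6 (E = 234 + (½ - 15 + 130/(-15)) = 234 + (½ - 15 + 130*(-1/15)) = 234 + (½ - 15 - 26/3) = 234 - 139/6 = 1265/6 ≈ 210.83)
1/E = 1/(1265/6) = 6/1265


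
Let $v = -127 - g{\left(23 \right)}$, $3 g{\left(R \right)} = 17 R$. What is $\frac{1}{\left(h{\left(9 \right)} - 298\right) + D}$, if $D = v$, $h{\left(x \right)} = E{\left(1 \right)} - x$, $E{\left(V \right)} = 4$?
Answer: $- \frac{3}{1681} \approx -0.0017847$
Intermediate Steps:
$g{\left(R \right)} = \frac{17 R}{3}$
$h{\left(x \right)} = 4 - x$
$v = - \frac{772}{3}$ ($v = -127 - \frac{17}{3} \cdot 23 = -127 - \frac{391}{3} = - \frac{772}{3} \approx -257.33$)
$D = - \frac{772}{3} \approx -257.33$
$\frac{1}{\left(h{\left(9 \right)} - 298\right) + D} = \frac{1}{\left(\left(4 - 9\right) - 298\right) - \frac{772}{3}} = \frac{1}{\left(-5 - 298\right) - \frac{772}{3}} = \frac{1}{-303 - \frac{772}{3}} = \frac{1}{- \frac{1681}{3}} = - \frac{3}{1681}$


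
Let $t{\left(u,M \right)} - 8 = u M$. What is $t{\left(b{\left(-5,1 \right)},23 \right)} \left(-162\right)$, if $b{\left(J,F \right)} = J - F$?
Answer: $21060$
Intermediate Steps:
$t{\left(u,M \right)} = 8 + M u$ ($t{\left(u,M \right)} = 8 + u M = 8 + M u$)
$t{\left(b{\left(-5,1 \right)},23 \right)} \left(-162\right) = \left(8 + 23 \left(-5 - 1\right)\right) \left(-162\right) = \left(8 + 23 \left(-6\right)\right) \left(-162\right) = \left(8 - 138\right) \left(-162\right) = \left(-130\right) \left(-162\right) = 21060$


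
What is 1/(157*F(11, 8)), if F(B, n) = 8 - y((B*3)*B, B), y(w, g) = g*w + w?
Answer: -1/682636 ≈ -1.4649e-6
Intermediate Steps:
y(w, g) = w + g*w
F(B, n) = 8 - 3*B**2*(1 + B) (F(B, n) = 8 - (B*3)*B*(1 + B) = 8 - (3*B)*B*(1 + B) = 8 - 3*B**2*(1 + B))
1/(157*F(11, 8)) = 1/(157*(8 - 3*11**2*(1 + 11))) = 1/(157*(8 - 3*121*12)) = 1/(157*(8 - 4356)) = 1/(157*(-4348)) = 1/(-682636) = -1/682636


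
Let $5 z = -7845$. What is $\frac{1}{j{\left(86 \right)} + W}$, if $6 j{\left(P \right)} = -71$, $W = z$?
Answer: $- \frac{6}{9485} \approx -0.00063258$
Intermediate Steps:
$z = -1569$ ($z = \frac{1}{5} \left(-7845\right) = -1569$)
$W = -1569$
$j{\left(P \right)} = - \frac{71}{6}$ ($j{\left(P \right)} = \frac{1}{6} \left(-71\right) = - \frac{71}{6}$)
$\frac{1}{j{\left(86 \right)} + W} = \frac{1}{- \frac{71}{6} - 1569} = \frac{1}{- \frac{9485}{6}} = - \frac{6}{9485}$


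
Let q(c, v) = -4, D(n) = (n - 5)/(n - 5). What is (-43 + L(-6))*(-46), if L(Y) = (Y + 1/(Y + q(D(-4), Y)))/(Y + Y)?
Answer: 117277/60 ≈ 1954.6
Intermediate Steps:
D(n) = 1 (D(n) = (-5 + n)/(-5 + n) = 1)
L(Y) = (Y + 1/(-4 + Y))/(2*Y) (L(Y) = (Y + 1/(Y - 4))/(Y + Y) = (Y + 1/(-4 + Y))/((2*Y)) = (Y + 1/(-4 + Y))*(1/(2*Y)) = (Y + 1/(-4 + Y))/(2*Y))
(-43 + L(-6))*(-46) = (-43 + (1/2)*(1 + (-6)**2 - 4*(-6))/(-6*(-4 - 6)))*(-46) = (-43 + (1/2)*(-1/6)*(1 + 36 + 24)/(-10))*(-46) = (-43 + (1/2)*(-1/6)*(-1/10)*61)*(-46) = (-43 + 61/120)*(-46) = -5099/120*(-46) = 117277/60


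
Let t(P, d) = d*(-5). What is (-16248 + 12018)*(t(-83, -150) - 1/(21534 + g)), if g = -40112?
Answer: -29469354615/9289 ≈ -3.1725e+6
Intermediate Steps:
t(P, d) = -5*d
(-16248 + 12018)*(t(-83, -150) - 1/(21534 + g)) = (-16248 + 12018)*(-5*(-150) - 1/(21534 - 40112)) = -4230*(750 - 1/(-18578)) = -4230*(750 - 1*(-1/18578)) = -4230*(750 + 1/18578) = -4230*13933501/18578 = -29469354615/9289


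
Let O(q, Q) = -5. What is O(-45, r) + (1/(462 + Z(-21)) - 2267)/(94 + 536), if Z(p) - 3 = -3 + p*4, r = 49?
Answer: -409525/47628 ≈ -8.5984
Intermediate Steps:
Z(p) = 4*p (Z(p) = 3 + (-3 + p*4) = 3 + (-3 + 4*p) = 4*p)
O(-45, r) + (1/(462 + Z(-21)) - 2267)/(94 + 536) = -5 + (1/(462 + 4*(-21)) - 2267)/(94 + 536) = -5 + (1/(462 - 84) - 2267)/630 = -5 + (1/378 - 2267)*(1/630) = -5 - 856925/378*1/630 = -5 - 171385/47628 = -409525/47628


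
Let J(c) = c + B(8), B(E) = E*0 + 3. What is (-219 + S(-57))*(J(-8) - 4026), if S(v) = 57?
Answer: 653022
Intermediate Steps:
B(E) = 3 (B(E) = 0 + 3 = 3)
J(c) = 3 + c (J(c) = c + 3 = 3 + c)
(-219 + S(-57))*(J(-8) - 4026) = (-219 + 57)*((3 - 8) - 4026) = -162*(-5 - 4026) = -162*(-4031) = 653022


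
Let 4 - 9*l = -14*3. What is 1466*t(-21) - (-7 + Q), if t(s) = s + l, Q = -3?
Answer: -209548/9 ≈ -23283.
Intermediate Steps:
l = 46/9 (l = 4/9 - (-14)*3/9 = 4/9 - ⅑*(-42) = 4/9 + 14/3 = 46/9 ≈ 5.1111)
t(s) = 46/9 + s (t(s) = s + 46/9 = 46/9 + s)
1466*t(-21) - (-7 + Q) = 1466*(46/9 - 21) - (-7 - 3) = 1466*(-143/9) - 1*(-10) = -209638/9 + 10 = -209548/9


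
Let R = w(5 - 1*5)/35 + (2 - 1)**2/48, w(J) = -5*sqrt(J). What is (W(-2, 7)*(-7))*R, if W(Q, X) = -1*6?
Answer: 7/8 ≈ 0.87500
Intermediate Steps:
W(Q, X) = -6
R = 1/48 (R = -5*sqrt(5 - 1*5)/35 + (2 - 1)**2/48 = -5*sqrt(5 - 5)*(1/35) + 1**2*(1/48) = -5*sqrt(0)*(1/35) + 1*(1/48) = -5*0*(1/35) + 1/48 = 0*(1/35) + 1/48 = 0 + 1/48 = 1/48 ≈ 0.020833)
(W(-2, 7)*(-7))*R = -6*(-7)*(1/48) = 42*(1/48) = 7/8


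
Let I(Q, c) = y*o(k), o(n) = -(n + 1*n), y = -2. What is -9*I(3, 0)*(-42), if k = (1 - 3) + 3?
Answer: 1512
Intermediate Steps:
k = 1 (k = -2 + 3 = 1)
o(n) = -2*n (o(n) = -(n + n) = -2*n)
I(Q, c) = 4 (I(Q, c) = -(-4) = -2*(-2) = 4)
-9*I(3, 0)*(-42) = -9*4*(-42) = -36*(-42) = 1512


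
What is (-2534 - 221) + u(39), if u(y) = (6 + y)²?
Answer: -730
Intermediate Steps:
(-2534 - 221) + u(39) = (-2534 - 221) + (6 + 39)² = -2755 + 45² = -2755 + 2025 = -730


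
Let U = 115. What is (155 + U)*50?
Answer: 13500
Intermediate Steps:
(155 + U)*50 = (155 + 115)*50 = 270*50 = 13500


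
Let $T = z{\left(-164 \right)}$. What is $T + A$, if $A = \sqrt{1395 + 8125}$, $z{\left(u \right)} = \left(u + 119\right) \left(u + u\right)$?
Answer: $14760 + 4 \sqrt{595} \approx 14858.0$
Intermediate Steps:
$z{\left(u \right)} = 2 u \left(119 + u\right)$ ($z{\left(u \right)} = \left(119 + u\right) 2 u = 2 u \left(119 + u\right)$)
$T = 14760$ ($T = 2 \left(-164\right) \left(119 - 164\right) = 2 \left(-164\right) \left(-45\right) = 14760$)
$A = 4 \sqrt{595}$ ($A = \sqrt{9520} = 4 \sqrt{595} \approx 97.57$)
$T + A = 14760 + 4 \sqrt{595}$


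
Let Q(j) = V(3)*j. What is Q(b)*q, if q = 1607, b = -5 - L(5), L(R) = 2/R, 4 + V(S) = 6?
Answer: -86778/5 ≈ -17356.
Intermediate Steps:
V(S) = 2 (V(S) = -4 + 6 = 2)
b = -27/5 (b = -5 - 2/5 = -5 - 1*⅖ = -5 - ⅖ = -27/5 ≈ -5.4000)
Q(j) = 2*j
Q(b)*q = (2*(-27/5))*1607 = -54/5*1607 = -86778/5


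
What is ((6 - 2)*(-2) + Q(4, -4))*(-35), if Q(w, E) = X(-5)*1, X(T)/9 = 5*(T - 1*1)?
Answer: 9730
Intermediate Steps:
X(T) = -45 + 45*T (X(T) = 9*(5*(T - 1*1)) = 9*(5*(T - 1)) = 9*(5*(-1 + T)) = 9*(-5 + 5*T) = -45 + 45*T)
Q(w, E) = -270 (Q(w, E) = (-45 + 45*(-5))*1 = (-45 - 225)*1 = -270*1 = -270)
((6 - 2)*(-2) + Q(4, -4))*(-35) = ((6 - 2)*(-2) - 270)*(-35) = (4*(-2) - 270)*(-35) = (-8 - 270)*(-35) = -278*(-35) = 9730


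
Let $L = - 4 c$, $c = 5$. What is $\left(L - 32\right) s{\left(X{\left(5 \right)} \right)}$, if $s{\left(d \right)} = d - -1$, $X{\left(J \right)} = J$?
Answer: $-312$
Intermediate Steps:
$s{\left(d \right)} = 1 + d$ ($s{\left(d \right)} = d + 1 = 1 + d$)
$L = -20$ ($L = \left(-4\right) 5 = -20$)
$\left(L - 32\right) s{\left(X{\left(5 \right)} \right)} = \left(-20 - 32\right) \left(1 + 5\right) = \left(-52\right) 6 = -312$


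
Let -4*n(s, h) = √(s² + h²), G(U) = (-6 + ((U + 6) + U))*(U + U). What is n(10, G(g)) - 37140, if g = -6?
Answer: -37140 - √5209/2 ≈ -37176.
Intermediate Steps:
G(U) = 4*U² (G(U) = (-6 + ((6 + U) + U))*(2*U) = (-6 + (6 + 2*U))*(2*U) = (2*U)*(2*U) = 4*U²)
n(s, h) = -√(h² + s²)/4 (n(s, h) = -√(s² + h²)/4 = -√(h² + s²)/4)
n(10, G(g)) - 37140 = -√((4*(-6)²)² + 10²)/4 - 37140 = -√((4*36)² + 100)/4 - 37140 = -√(144² + 100)/4 - 37140 = -√(20736 + 100)/4 - 37140 = -√5209/2 - 37140 = -37140 - √5209/2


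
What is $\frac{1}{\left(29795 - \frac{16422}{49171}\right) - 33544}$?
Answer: $- \frac{49171}{184358501} \approx -0.00026671$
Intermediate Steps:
$\frac{1}{\left(29795 - \frac{16422}{49171}\right) - 33544} = \frac{1}{\frac{1465033523}{49171} - 33544} = \frac{1}{- \frac{184358501}{49171}} = - \frac{49171}{184358501}$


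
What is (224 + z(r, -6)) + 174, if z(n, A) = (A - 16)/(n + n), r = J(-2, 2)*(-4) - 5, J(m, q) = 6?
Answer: 11553/29 ≈ 398.38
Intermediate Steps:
r = -29 (r = 6*(-4) - 5 = -24 - 5 = -29)
z(n, A) = (-16 + A)/(2*n) (z(n, A) = (-16 + A)/((2*n)) = (-16 + A)*(1/(2*n)) = (-16 + A)/(2*n))
(224 + z(r, -6)) + 174 = (224 + (1/2)*(-16 - 6)/(-29)) + 174 = (224 + (1/2)*(-1/29)*(-22)) + 174 = (224 + 11/29) + 174 = 6507/29 + 174 = 11553/29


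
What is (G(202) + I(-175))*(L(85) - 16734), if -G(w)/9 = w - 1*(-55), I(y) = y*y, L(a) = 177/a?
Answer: -40265694456/85 ≈ -4.7371e+8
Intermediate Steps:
I(y) = y²
G(w) = -495 - 9*w (G(w) = -9*(w - 1*(-55)) = -9*(w + 55) = -9*(55 + w) = -495 - 9*w)
(G(202) + I(-175))*(L(85) - 16734) = ((-495 - 9*202) + (-175)²)*(177/85 - 16734) = ((-495 - 1818) + 30625)*(177*(1/85) - 16734) = (-2313 + 30625)*(177/85 - 16734) = 28312*(-1422213/85) = -40265694456/85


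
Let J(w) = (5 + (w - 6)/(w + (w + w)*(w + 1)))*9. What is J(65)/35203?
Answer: 389556/304329935 ≈ 0.0012800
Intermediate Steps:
J(w) = 45 + 9*(-6 + w)/(w + 2*w*(1 + w)) (J(w) = (5 + (-6 + w)/(w + (2*w)*(1 + w)))*9 = (5 + (-6 + w)/(w + 2*w*(1 + w)))*9 = 45 + 9*(-6 + w)/(w + 2*w*(1 + w)))
J(65)/35203 = (18*(-3 + 5*65**2 + 8*65)/(65*(3 + 2*65)))/35203 = (18*(1/65)*(-3 + 5*4225 + 520)/(3 + 130))*(1/35203) = (18*(1/65)*(-3 + 21125 + 520)/133)*(1/35203) = (18*(1/65)*(1/133)*21642)*(1/35203) = (389556/8645)*(1/35203) = 389556/304329935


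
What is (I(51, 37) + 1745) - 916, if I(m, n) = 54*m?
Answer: 3583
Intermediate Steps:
(I(51, 37) + 1745) - 916 = (54*51 + 1745) - 916 = (2754 + 1745) - 916 = 4499 - 916 = 3583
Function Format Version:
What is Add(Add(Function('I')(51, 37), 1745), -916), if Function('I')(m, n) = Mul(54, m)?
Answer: 3583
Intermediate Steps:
Add(Add(Function('I')(51, 37), 1745), -916) = Add(Add(Mul(54, 51), 1745), -916) = Add(Add(2754, 1745), -916) = Add(4499, -916) = 3583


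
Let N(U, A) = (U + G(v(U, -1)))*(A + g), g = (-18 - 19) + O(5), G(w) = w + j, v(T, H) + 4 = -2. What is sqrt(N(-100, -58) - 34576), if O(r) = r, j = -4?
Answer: 2*I*sqrt(6169) ≈ 157.09*I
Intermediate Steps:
v(T, H) = -6 (v(T, H) = -4 - 2 = -6)
G(w) = -4 + w (G(w) = w - 4 = -4 + w)
g = -32 (g = (-18 - 19) + 5 = -37 + 5 = -32)
N(U, A) = (-32 + A)*(-10 + U) (N(U, A) = (U + (-4 - 6))*(A - 32) = (U - 10)*(-32 + A) = (-10 + U)*(-32 + A) = (-32 + A)*(-10 + U))
sqrt(N(-100, -58) - 34576) = sqrt((320 - 32*(-100) - 10*(-58) - 58*(-100)) - 34576) = sqrt((320 + 3200 + 580 + 5800) - 34576) = sqrt(9900 - 34576) = sqrt(-24676) = 2*I*sqrt(6169)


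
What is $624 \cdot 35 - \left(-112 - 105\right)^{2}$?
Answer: $-25249$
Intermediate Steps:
$624 \cdot 35 - \left(-112 - 105\right)^{2} = 21840 - \left(-217\right)^{2} = 21840 - 47089 = -25249$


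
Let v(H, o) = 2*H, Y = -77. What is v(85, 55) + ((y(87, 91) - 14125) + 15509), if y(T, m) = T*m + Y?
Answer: 9394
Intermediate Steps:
y(T, m) = -77 + T*m (y(T, m) = T*m - 77 = -77 + T*m)
v(85, 55) + ((y(87, 91) - 14125) + 15509) = 2*85 + (((-77 + 87*91) - 14125) + 15509) = 170 + (((-77 + 7917) - 14125) + 15509) = 170 + ((7840 - 14125) + 15509) = 170 + (-6285 + 15509) = 170 + 9224 = 9394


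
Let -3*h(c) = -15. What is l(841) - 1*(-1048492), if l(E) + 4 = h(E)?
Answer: 1048493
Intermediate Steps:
h(c) = 5 (h(c) = -⅓*(-15) = 5)
l(E) = 1 (l(E) = -4 + 5 = 1)
l(841) - 1*(-1048492) = 1 - 1*(-1048492) = 1 + 1048492 = 1048493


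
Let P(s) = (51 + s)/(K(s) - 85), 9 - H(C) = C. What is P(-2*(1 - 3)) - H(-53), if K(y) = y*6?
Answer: -3837/61 ≈ -62.902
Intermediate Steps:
K(y) = 6*y
H(C) = 9 - C
P(s) = (51 + s)/(-85 + 6*s) (P(s) = (51 + s)/(6*s - 85) = (51 + s)/(-85 + 6*s))
P(-2*(1 - 3)) - H(-53) = (51 - 2*(1 - 3))/(-85 + 6*(-2*(1 - 3))) - (9 - 1*(-53)) = (51 - 2*(-2))/(-85 + 6*(-2*(-2))) - (9 + 53) = (51 + 4)/(-85 + 6*4) - 1*62 = 55/(-85 + 24) - 62 = 55/(-61) - 62 = -1/61*55 - 62 = -55/61 - 62 = -3837/61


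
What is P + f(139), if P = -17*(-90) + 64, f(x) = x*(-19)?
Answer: -1047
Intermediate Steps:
f(x) = -19*x
P = 1594 (P = 1530 + 64 = 1594)
P + f(139) = 1594 - 19*139 = 1594 - 2641 = -1047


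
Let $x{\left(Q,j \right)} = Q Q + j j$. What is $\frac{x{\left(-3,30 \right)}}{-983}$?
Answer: $- \frac{909}{983} \approx -0.92472$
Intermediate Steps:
$x{\left(Q,j \right)} = Q^{2} + j^{2}$
$\frac{x{\left(-3,30 \right)}}{-983} = \frac{\left(-3\right)^{2} + 30^{2}}{-983} = \left(9 + 900\right) \left(- \frac{1}{983}\right) = 909 \left(- \frac{1}{983}\right) = - \frac{909}{983}$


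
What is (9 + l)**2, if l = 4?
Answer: 169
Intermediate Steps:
(9 + l)**2 = (9 + 4)**2 = 13**2 = 169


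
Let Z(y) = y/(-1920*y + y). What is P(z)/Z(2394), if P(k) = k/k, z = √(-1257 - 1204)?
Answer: -1919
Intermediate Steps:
Z(y) = -1/1919 (Z(y) = y/((-1919*y)) = y*(-1/(1919*y)) = -1/1919)
z = I*√2461 (z = √(-2461) = I*√2461 ≈ 49.608*I)
P(k) = 1
P(z)/Z(2394) = 1/(-1/1919) = 1*(-1919) = -1919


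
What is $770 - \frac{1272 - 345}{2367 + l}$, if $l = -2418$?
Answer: $\frac{13399}{17} \approx 788.18$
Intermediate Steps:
$770 - \frac{1272 - 345}{2367 + l} = 770 - \frac{1272 - 345}{2367 - 2418} = 770 - \frac{927}{-51} = 770 - 927 \left(- \frac{1}{51}\right) = 770 - - \frac{309}{17} = 770 + \frac{309}{17} = \frac{13399}{17}$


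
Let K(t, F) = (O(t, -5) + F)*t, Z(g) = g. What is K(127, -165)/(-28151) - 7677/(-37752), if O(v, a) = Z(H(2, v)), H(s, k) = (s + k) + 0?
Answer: 129572457/354252184 ≈ 0.36576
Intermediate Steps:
H(s, k) = k + s (H(s, k) = (k + s) + 0 = k + s)
O(v, a) = 2 + v (O(v, a) = v + 2 = 2 + v)
K(t, F) = t*(2 + F + t) (K(t, F) = ((2 + t) + F)*t = (2 + F + t)*t = t*(2 + F + t))
K(127, -165)/(-28151) - 7677/(-37752) = (127*(2 - 165 + 127))/(-28151) - 7677/(-37752) = (127*(-36))*(-1/28151) - 7677*(-1/37752) = -4572*(-1/28151) + 2559/12584 = 4572/28151 + 2559/12584 = 129572457/354252184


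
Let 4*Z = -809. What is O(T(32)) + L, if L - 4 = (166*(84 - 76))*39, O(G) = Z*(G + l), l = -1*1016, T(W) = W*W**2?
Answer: -6370046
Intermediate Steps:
Z = -809/4 (Z = (1/4)*(-809) = -809/4 ≈ -202.25)
T(W) = W**3
l = -1016
O(G) = 205486 - 809*G/4 (O(G) = -809*(G - 1016)/4 = -809*(-1016 + G)/4 = 205486 - 809*G/4)
L = 51796 (L = 4 + (166*(84 - 76))*39 = 4 + (166*8)*39 = 4 + 1328*39 = 4 + 51792 = 51796)
O(T(32)) + L = (205486 - 809/4*32**3) + 51796 = (205486 - 809/4*32768) + 51796 = (205486 - 6627328) + 51796 = -6421842 + 51796 = -6370046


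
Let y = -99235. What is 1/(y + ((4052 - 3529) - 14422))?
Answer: -1/113134 ≈ -8.8391e-6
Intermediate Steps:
1/(y + ((4052 - 3529) - 14422)) = 1/(-99235 + ((4052 - 3529) - 14422)) = 1/(-99235 + (523 - 14422)) = 1/(-99235 - 13899) = 1/(-113134) = -1/113134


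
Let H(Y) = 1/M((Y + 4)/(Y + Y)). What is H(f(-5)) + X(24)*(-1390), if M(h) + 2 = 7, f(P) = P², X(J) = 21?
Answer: -145949/5 ≈ -29190.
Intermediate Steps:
M(h) = 5 (M(h) = -2 + 7 = 5)
H(Y) = ⅕ (H(Y) = 1/5 = ⅕)
H(f(-5)) + X(24)*(-1390) = ⅕ + 21*(-1390) = ⅕ - 29190 = -145949/5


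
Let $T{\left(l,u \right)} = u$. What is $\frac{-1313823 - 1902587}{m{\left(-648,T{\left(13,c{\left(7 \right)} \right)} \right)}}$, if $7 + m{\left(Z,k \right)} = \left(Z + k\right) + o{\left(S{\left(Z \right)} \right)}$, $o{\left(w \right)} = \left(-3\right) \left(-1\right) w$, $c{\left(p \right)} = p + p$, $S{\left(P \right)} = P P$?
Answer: $- \frac{3216410}{1259071} \approx -2.5546$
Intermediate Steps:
$S{\left(P \right)} = P^{2}$
$c{\left(p \right)} = 2 p$
$o{\left(w \right)} = 3 w$
$m{\left(Z,k \right)} = -7 + Z + k + 3 Z^{2}$ ($m{\left(Z,k \right)} = -7 + \left(\left(Z + k\right) + 3 Z^{2}\right) = -7 + \left(Z + k + 3 Z^{2}\right) = -7 + Z + k + 3 Z^{2}$)
$\frac{-1313823 - 1902587}{m{\left(-648,T{\left(13,c{\left(7 \right)} \right)} \right)}} = \frac{-1313823 - 1902587}{-7 - 648 + 2 \cdot 7 + 3 \left(-648\right)^{2}} = \frac{-1313823 - 1902587}{-7 - 648 + 14 + 3 \cdot 419904} = - \frac{3216410}{-7 - 648 + 14 + 1259712} = - \frac{3216410}{1259071}$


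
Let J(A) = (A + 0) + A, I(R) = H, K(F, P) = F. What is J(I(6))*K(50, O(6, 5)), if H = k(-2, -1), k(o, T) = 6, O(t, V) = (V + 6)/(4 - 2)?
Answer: 600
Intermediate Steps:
O(t, V) = 3 + V/2 (O(t, V) = (6 + V)/2 = (6 + V)*(1/2) = 3 + V/2)
H = 6
I(R) = 6
J(A) = 2*A (J(A) = A + A = 2*A)
J(I(6))*K(50, O(6, 5)) = (2*6)*50 = 12*50 = 600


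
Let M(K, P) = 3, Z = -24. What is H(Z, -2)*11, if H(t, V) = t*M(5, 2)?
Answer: -792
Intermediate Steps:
H(t, V) = 3*t (H(t, V) = t*3 = 3*t)
H(Z, -2)*11 = (3*(-24))*11 = -72*11 = -792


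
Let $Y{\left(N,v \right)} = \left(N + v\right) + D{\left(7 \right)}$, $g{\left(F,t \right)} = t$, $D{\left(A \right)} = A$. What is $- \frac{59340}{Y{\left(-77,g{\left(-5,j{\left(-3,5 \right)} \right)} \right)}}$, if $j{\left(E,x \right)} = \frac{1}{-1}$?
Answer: $\frac{59340}{71} \approx 835.77$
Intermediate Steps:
$j{\left(E,x \right)} = -1$
$Y{\left(N,v \right)} = 7 + N + v$ ($Y{\left(N,v \right)} = \left(N + v\right) + 7 = 7 + N + v$)
$- \frac{59340}{Y{\left(-77,g{\left(-5,j{\left(-3,5 \right)} \right)} \right)}} = - \frac{59340}{7 - 77 - 1} = - \frac{59340}{-71} = \left(-59340\right) \left(- \frac{1}{71}\right) = \frac{59340}{71}$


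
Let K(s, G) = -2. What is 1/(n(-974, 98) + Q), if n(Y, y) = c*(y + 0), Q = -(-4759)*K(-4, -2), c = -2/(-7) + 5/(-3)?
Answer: -3/28960 ≈ -0.00010359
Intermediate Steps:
c = -29/21 (c = -2*(-⅐) + 5*(-⅓) = 2/7 - 5/3 = -29/21 ≈ -1.3810)
Q = -9518 (Q = -(-4759)*(-2) = -4759*2 = -9518)
n(Y, y) = -29*y/21 (n(Y, y) = -29*(y + 0)/21 = -29*y/21)
1/(n(-974, 98) + Q) = 1/(-29/21*98 - 9518) = 1/(-406/3 - 9518) = 1/(-28960/3) = -3/28960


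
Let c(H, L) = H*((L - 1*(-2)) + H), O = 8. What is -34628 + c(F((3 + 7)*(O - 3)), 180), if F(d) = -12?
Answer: -36668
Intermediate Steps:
c(H, L) = H*(2 + H + L) (c(H, L) = H*((L + 2) + H) = H*((2 + L) + H) = H*(2 + H + L))
-34628 + c(F((3 + 7)*(O - 3)), 180) = -34628 - 12*(2 - 12 + 180) = -34628 - 12*170 = -34628 - 2040 = -36668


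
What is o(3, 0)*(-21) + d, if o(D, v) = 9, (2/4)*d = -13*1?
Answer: -215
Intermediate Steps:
d = -26 (d = 2*(-13*1) = 2*(-13) = -26)
o(3, 0)*(-21) + d = 9*(-21) - 26 = -189 - 26 = -215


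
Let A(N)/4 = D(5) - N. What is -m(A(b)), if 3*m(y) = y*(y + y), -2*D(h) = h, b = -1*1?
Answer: -24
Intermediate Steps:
b = -1
D(h) = -h/2
A(N) = -10 - 4*N (A(N) = 4*(-½*5 - N) = 4*(-5/2 - N) = -10 - 4*N)
m(y) = 2*y²/3 (m(y) = (y*(y + y))/3 = (y*(2*y))/3 = (2*y²)/3 = 2*y²/3)
-m(A(b)) = -2*(-10 - 4*(-1))²/3 = -2*(-10 + 4)²/3 = -2*(-6)²/3 = -2*36/3 = -1*24 = -24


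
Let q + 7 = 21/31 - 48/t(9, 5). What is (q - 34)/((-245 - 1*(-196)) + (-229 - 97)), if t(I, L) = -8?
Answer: 1064/11625 ≈ 0.091527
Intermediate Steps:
q = -10/31 (q = -7 + (21/31 - 48/(-8)) = -7 + (21*(1/31) - 48*(-1/8)) = -7 + (21/31 + 6) = -7 + 207/31 = -10/31 ≈ -0.32258)
(q - 34)/((-245 - 1*(-196)) + (-229 - 97)) = (-10/31 - 34)/((-245 - 1*(-196)) + (-229 - 97)) = -1064/(31*((-245 + 196) - 326)) = -1064/(31*(-49 - 326)) = -1064/31/(-375) = -1064/31*(-1/375) = 1064/11625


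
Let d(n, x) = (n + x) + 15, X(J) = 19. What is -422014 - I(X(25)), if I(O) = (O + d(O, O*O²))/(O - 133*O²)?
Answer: -3375688834/7999 ≈ -4.2201e+5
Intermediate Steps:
d(n, x) = 15 + n + x
I(O) = (15 + O³ + 2*O)/(O - 133*O²) (I(O) = (O + (15 + O + O*O²))/(O - 133*O²) = (O + (15 + O + O³))/(O - 133*O²) = (15 + O³ + 2*O)/(O - 133*O²))
-422014 - I(X(25)) = -422014 - (-15 - 1*19³ - 2*19)/(19*(-1 + 133*19)) = -422014 - (-15 - 1*6859 - 38)/(19*(-1 + 2527)) = -422014 - (-15 - 6859 - 38)/(19*2526) = -422014 - (-6912)/(19*2526) = -422014 - 1*(-1152/7999) = -422014 + 1152/7999 = -3375688834/7999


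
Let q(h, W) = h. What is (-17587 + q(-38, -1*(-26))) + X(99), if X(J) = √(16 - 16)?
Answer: -17625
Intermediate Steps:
X(J) = 0 (X(J) = √0 = 0)
(-17587 + q(-38, -1*(-26))) + X(99) = (-17587 - 38) + 0 = -17625 + 0 = -17625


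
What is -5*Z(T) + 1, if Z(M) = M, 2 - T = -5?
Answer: -34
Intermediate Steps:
T = 7 (T = 2 - 1*(-5) = 2 + 5 = 7)
-5*Z(T) + 1 = -5*7 + 1 = -35 + 1 = -34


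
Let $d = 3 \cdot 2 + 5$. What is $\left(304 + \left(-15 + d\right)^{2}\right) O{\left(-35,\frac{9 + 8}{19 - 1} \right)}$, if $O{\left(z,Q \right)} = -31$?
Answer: $-9920$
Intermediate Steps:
$d = 11$ ($d = 6 + 5 = 11$)
$\left(304 + \left(-15 + d\right)^{2}\right) O{\left(-35,\frac{9 + 8}{19 - 1} \right)} = \left(304 + \left(-15 + 11\right)^{2}\right) \left(-31\right) = \left(304 + \left(-4\right)^{2}\right) \left(-31\right) = \left(304 + 16\right) \left(-31\right) = 320 \left(-31\right) = -9920$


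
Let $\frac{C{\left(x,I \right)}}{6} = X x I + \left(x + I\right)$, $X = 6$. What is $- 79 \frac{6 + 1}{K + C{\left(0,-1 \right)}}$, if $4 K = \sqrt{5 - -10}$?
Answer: $\frac{17696}{187} + \frac{2212 \sqrt{15}}{561} \approx 109.9$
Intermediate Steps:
$K = \frac{\sqrt{15}}{4}$ ($K = \frac{\sqrt{5 - -10}}{4} = \frac{\sqrt{5 + 10}}{4} = \frac{\sqrt{15}}{4} \approx 0.96825$)
$C{\left(x,I \right)} = 6 I + 6 x + 36 I x$ ($C{\left(x,I \right)} = 6 \left(6 x I + \left(x + I\right)\right) = 6 \left(6 I x + \left(I + x\right)\right) = 6 \left(I + x + 6 I x\right) = 6 I + 6 x + 36 I x$)
$- 79 \frac{6 + 1}{K + C{\left(0,-1 \right)}} = - 79 \frac{6 + 1}{\frac{\sqrt{15}}{4} + \left(6 \left(-1\right) + 6 \cdot 0 + 36 \left(-1\right) 0\right)} = - 79 \frac{7}{\frac{\sqrt{15}}{4} + \left(-6 + 0 + 0\right)} = - 79 \frac{7}{\frac{\sqrt{15}}{4} - 6} = - 79 \frac{7}{-6 + \frac{\sqrt{15}}{4}} = - \frac{553}{-6 + \frac{\sqrt{15}}{4}}$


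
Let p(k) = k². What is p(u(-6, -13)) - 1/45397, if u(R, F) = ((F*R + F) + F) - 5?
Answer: 100281972/45397 ≈ 2209.0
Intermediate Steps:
u(R, F) = -5 + 2*F + F*R (u(R, F) = ((F + F*R) + F) - 5 = (2*F + F*R) - 5 = -5 + 2*F + F*R)
p(u(-6, -13)) - 1/45397 = (-5 + 2*(-13) - 13*(-6))² - 1/45397 = (-5 - 26 + 78)² - 1*1/45397 = 47² - 1/45397 = 2209 - 1/45397 = 100281972/45397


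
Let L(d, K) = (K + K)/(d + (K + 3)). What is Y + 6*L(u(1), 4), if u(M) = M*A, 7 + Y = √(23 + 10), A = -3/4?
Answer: 17/25 + √33 ≈ 6.4246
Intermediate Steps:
A = -¾ (A = -3*¼ = -¾ ≈ -0.75000)
Y = -7 + √33 (Y = -7 + √(23 + 10) = -7 + √33 ≈ -1.2554)
u(M) = -3*M/4 (u(M) = M*(-¾) = -3*M/4)
L(d, K) = 2*K/(3 + K + d) (L(d, K) = (2*K)/(d + (3 + K)) = (2*K)/(3 + K + d) = 2*K/(3 + K + d))
Y + 6*L(u(1), 4) = (-7 + √33) + 6*(2*4/(3 + 4 - ¾*1)) = (-7 + √33) + 6*(2*4/(3 + 4 - ¾)) = (-7 + √33) + 6*(2*4/(25/4)) = (-7 + √33) + 6*(2*4*(4/25)) = (-7 + √33) + 6*(32/25) = (-7 + √33) + 192/25 = 17/25 + √33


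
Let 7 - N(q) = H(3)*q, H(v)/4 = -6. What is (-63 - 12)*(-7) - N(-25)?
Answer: 1118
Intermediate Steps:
H(v) = -24 (H(v) = 4*(-6) = -24)
N(q) = 7 + 24*q (N(q) = 7 - (-24)*q = 7 + 24*q)
(-63 - 12)*(-7) - N(-25) = (-63 - 12)*(-7) - (7 + 24*(-25)) = -75*(-7) - (7 - 600) = 525 - 1*(-593) = 525 + 593 = 1118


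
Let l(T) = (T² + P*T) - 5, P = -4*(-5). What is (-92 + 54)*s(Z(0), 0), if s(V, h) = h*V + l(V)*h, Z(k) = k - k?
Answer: 0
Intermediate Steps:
P = 20
Z(k) = 0
l(T) = -5 + T² + 20*T (l(T) = (T² + 20*T) - 5 = -5 + T² + 20*T)
s(V, h) = V*h + h*(-5 + V² + 20*V) (s(V, h) = h*V + (-5 + V² + 20*V)*h = V*h + h*(-5 + V² + 20*V))
(-92 + 54)*s(Z(0), 0) = (-92 + 54)*(0*(-5 + 0² + 21*0)) = -0*(-5 + 0 + 0) = -0*(-5) = -38*0 = 0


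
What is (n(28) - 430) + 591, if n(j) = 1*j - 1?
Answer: 188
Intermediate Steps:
n(j) = -1 + j (n(j) = j - 1 = -1 + j)
(n(28) - 430) + 591 = ((-1 + 28) - 430) + 591 = (27 - 430) + 591 = -403 + 591 = 188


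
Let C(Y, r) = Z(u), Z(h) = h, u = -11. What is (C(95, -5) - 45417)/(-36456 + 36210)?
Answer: 554/3 ≈ 184.67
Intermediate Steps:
C(Y, r) = -11
(C(95, -5) - 45417)/(-36456 + 36210) = (-11 - 45417)/(-36456 + 36210) = -45428/(-246) = -45428*(-1/246) = 554/3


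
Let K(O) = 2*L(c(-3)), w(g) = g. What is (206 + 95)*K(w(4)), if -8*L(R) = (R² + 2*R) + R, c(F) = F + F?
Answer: -2709/2 ≈ -1354.5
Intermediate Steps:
c(F) = 2*F
L(R) = -3*R/8 - R²/8 (L(R) = -((R² + 2*R) + R)/8 = -(R² + 3*R)/8 = -3*R/8 - R²/8)
K(O) = -9/2 (K(O) = 2*(-2*(-3)*(3 + 2*(-3))/8) = 2*(-⅛*(-6)*(3 - 6)) = 2*(-⅛*(-6)*(-3)) = 2*(-9/4) = -9/2)
(206 + 95)*K(w(4)) = (206 + 95)*(-9/2) = 301*(-9/2) = -2709/2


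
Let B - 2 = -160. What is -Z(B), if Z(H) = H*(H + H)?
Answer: -49928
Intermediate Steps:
B = -158 (B = 2 - 160 = -158)
Z(H) = 2*H² (Z(H) = H*(2*H) = 2*H²)
-Z(B) = -2*(-158)² = -2*24964 = -1*49928 = -49928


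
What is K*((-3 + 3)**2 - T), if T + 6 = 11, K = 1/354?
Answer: -5/354 ≈ -0.014124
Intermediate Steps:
K = 1/354 ≈ 0.0028249
T = 5 (T = -6 + 11 = 5)
K*((-3 + 3)**2 - T) = ((-3 + 3)**2 - 1*5)/354 = (0**2 - 5)/354 = (0 - 5)/354 = (1/354)*(-5) = -5/354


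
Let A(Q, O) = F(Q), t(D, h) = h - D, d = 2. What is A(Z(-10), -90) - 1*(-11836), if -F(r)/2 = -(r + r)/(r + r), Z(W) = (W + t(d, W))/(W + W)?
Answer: 11838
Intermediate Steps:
Z(W) = (-2 + 2*W)/(2*W) (Z(W) = (W + (W - 1*2))/(W + W) = (W + (W - 2))/((2*W)) = (W + (-2 + W))*(1/(2*W)) = (-2 + 2*W)*(1/(2*W)) = (-2 + 2*W)/(2*W))
F(r) = 2 (F(r) = -(-2)*(r + r)/(r + r) = -(-2)*(2*r)/((2*r)) = -(-2)*(2*r)*(1/(2*r)) = -(-2) = -2*(-1) = 2)
A(Q, O) = 2
A(Z(-10), -90) - 1*(-11836) = 2 - 1*(-11836) = 2 + 11836 = 11838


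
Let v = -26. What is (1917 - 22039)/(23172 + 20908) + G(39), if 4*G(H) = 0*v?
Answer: -10061/22040 ≈ -0.45649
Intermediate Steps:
G(H) = 0 (G(H) = (0*(-26))/4 = (¼)*0 = 0)
(1917 - 22039)/(23172 + 20908) + G(39) = (1917 - 22039)/(23172 + 20908) + 0 = -20122/44080 + 0 = -20122*1/44080 + 0 = -10061/22040 + 0 = -10061/22040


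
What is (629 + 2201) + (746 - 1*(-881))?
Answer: 4457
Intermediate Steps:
(629 + 2201) + (746 - 1*(-881)) = 2830 + (746 + 881) = 2830 + 1627 = 4457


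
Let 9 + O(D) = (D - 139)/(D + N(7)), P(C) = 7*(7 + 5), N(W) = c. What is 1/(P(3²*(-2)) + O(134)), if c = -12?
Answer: 122/9145 ≈ 0.013341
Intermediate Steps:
N(W) = -12
P(C) = 84 (P(C) = 7*12 = 84)
O(D) = -9 + (-139 + D)/(-12 + D) (O(D) = -9 + (D - 139)/(D - 12) = -9 + (-139 + D)/(-12 + D))
1/(P(3²*(-2)) + O(134)) = 1/(84 + (-31 - 8*134)/(-12 + 134)) = 1/(84 + (-31 - 1072)/122) = 1/(84 + (1/122)*(-1103)) = 1/(84 - 1103/122) = 1/(9145/122) = 122/9145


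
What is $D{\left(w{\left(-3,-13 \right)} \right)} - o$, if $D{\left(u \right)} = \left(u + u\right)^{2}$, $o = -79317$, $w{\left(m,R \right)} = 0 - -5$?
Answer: $79417$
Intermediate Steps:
$w{\left(m,R \right)} = 5$ ($w{\left(m,R \right)} = 0 + 5 = 5$)
$D{\left(u \right)} = 4 u^{2}$ ($D{\left(u \right)} = \left(2 u\right)^{2} = 4 u^{2}$)
$D{\left(w{\left(-3,-13 \right)} \right)} - o = 4 \cdot 5^{2} - -79317 = 4 \cdot 25 + 79317 = 100 + 79317 = 79417$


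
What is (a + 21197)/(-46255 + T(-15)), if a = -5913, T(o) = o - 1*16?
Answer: -7642/23143 ≈ -0.33021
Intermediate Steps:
T(o) = -16 + o (T(o) = o - 16 = -16 + o)
(a + 21197)/(-46255 + T(-15)) = (-5913 + 21197)/(-46255 + (-16 - 15)) = 15284/(-46255 - 31) = 15284/(-46286) = 15284*(-1/46286) = -7642/23143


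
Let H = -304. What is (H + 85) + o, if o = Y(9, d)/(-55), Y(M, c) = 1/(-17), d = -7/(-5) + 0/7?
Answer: -204764/935 ≈ -219.00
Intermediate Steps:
d = 7/5 (d = -7*(-1/5) + 0*(1/7) = 7/5 + 0 = 7/5 ≈ 1.4000)
Y(M, c) = -1/17
o = 1/935 (o = -1/17/(-55) = -1/17*(-1/55) = 1/935 ≈ 0.0010695)
(H + 85) + o = (-304 + 85) + 1/935 = -219 + 1/935 = -204764/935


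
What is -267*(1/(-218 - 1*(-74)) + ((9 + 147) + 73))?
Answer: -2934775/48 ≈ -61141.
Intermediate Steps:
-267*(1/(-218 - 1*(-74)) + ((9 + 147) + 73)) = -267*(1/(-218 + 74) + (156 + 73)) = -267*(1/(-144) + 229) = -267*(-1/144 + 229) = -267*32975/144 = -2934775/48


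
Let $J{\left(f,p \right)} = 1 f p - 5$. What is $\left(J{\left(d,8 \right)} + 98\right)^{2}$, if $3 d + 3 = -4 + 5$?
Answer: $\frac{69169}{9} \approx 7685.4$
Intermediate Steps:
$d = - \frac{2}{3}$ ($d = -1 + \frac{-4 + 5}{3} = -1 + \frac{1}{3} \cdot 1 = -1 + \frac{1}{3} = - \frac{2}{3} \approx -0.66667$)
$J{\left(f,p \right)} = -5 + f p$ ($J{\left(f,p \right)} = f p - 5 = -5 + f p$)
$\left(J{\left(d,8 \right)} + 98\right)^{2} = \left(\left(-5 - \frac{16}{3}\right) + 98\right)^{2} = \left(- \frac{31}{3} + 98\right)^{2} = \left(\frac{263}{3}\right)^{2} = \frac{69169}{9}$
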